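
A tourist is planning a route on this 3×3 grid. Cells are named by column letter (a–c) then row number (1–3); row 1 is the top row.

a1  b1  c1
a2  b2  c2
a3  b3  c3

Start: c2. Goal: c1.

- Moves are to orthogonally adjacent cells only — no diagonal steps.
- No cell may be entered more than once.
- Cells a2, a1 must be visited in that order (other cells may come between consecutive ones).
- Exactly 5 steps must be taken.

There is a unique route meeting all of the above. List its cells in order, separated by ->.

The waypoints must appear in the order a2, a1, with no cell reused.
Route from c2: left 2 to a2, up 1 to a1, right 2 to c1 — 5 moves in all.
Check: order respected (a2 at step 2, a1 at step 3); 5 moves as required.

c2 -> b2 -> a2 -> a1 -> b1 -> c1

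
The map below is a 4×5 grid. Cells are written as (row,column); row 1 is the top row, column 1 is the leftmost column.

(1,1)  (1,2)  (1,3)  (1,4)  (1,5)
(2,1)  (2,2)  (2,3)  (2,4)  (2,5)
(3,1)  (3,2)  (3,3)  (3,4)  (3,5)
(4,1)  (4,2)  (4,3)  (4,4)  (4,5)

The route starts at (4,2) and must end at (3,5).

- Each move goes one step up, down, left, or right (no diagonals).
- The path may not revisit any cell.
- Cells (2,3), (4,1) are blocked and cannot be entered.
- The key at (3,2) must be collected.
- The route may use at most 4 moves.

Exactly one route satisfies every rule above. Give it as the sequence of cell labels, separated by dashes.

(4,2) - (3,2) - (3,3) - (3,4) - (3,5)

The budget equals the shortest possible length, so every move has to be on a shortest route through the required cells.
Route from (4,2): up 1 to (3,2), right 3 to (3,5) — 4 moves in all.
Check: all required cells visited; 4 ≤ 4 moves.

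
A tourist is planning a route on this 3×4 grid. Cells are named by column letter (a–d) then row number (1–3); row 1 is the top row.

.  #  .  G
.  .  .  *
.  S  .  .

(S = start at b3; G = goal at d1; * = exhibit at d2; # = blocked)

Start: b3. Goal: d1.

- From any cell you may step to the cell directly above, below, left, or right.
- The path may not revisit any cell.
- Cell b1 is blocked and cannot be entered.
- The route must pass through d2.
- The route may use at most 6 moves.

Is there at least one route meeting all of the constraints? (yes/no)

yes

One route that works: b3 → b2 → c2 → d2 → d1.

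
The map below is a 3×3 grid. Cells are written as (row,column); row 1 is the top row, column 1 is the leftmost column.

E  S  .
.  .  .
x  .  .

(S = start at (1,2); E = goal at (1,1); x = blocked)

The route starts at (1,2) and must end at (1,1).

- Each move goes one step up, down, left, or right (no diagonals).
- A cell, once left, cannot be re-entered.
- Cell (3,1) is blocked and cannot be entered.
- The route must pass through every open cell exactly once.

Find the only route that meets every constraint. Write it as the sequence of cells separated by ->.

(1,2) -> (1,3) -> (2,3) -> (3,3) -> (3,2) -> (2,2) -> (2,1) -> (1,1)

Need to visit all 8 open cells exactly once, starting at (1,2) and ending at (1,1).
Route from (1,2): right to (1,3), 2× down (reaching (3,3)), left to (3,2), up to (2,2), left to (2,1), up to (1,1) — 7 moves in all.
Check: all 8 open cells covered.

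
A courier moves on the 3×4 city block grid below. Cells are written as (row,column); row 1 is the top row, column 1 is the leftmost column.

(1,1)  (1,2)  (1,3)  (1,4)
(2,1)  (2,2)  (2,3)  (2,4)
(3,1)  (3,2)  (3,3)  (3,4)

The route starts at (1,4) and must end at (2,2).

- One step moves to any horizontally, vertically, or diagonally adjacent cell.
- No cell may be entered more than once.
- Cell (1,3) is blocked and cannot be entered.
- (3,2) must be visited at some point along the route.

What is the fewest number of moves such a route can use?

3

Any route passes through (3,2) somewhere between (1,4) and (2,2). Summing Chebyshev distances along the two legs ((1,4) → (3,2) → (2,2)) gives a lower bound of 2 + 1 = 3 moves.
A route of 3 moves achieves this: (1,4) → (2,3) → (3,2) → (2,2).
Since 3 matches the lower bound, it is optimal.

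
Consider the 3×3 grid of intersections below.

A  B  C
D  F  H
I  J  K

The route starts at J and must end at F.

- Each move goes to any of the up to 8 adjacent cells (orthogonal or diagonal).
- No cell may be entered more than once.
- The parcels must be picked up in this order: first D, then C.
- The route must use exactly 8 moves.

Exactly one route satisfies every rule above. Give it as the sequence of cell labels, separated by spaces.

The waypoints must appear in the order D, C, with no cell reused.
Route from J: left 1 to I, up 2 to A, right 2 to C, down 2 to K, up-left 1 to F — 8 moves in all.
Check: order respected (D at step 2, C at step 5); 8 moves as required.

J I D A B C H K F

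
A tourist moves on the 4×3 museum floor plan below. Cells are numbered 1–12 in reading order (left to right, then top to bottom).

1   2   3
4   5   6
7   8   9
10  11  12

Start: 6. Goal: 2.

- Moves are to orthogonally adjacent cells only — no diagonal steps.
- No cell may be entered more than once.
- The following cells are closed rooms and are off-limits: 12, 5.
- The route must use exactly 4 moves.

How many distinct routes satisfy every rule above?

0

Need simple routes of exactly 4 moves from 6 to 2 (Manhattan distance 2, so 1 moves are spent on a detour and 1 undoing it).
No route satisfies every constraint, so the count is 0.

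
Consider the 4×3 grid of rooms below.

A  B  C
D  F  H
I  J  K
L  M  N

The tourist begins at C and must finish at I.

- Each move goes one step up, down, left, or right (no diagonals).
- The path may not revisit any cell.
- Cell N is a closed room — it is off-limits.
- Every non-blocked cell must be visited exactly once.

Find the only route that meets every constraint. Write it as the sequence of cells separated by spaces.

Need to visit all 11 open cells exactly once, starting at C and ending at I.
Cell A has only two open neighbours (D and B), so the path must pass straight through it: one of those is the cell it's entered from and the other is where it exits.
Route from C: 2× left (reaching A), down to D, 2× right (reaching H), down to K, left to J, down to M, left to L, up to I — 10 moves in all.
Check: all 11 open cells covered.

C B A D F H K J M L I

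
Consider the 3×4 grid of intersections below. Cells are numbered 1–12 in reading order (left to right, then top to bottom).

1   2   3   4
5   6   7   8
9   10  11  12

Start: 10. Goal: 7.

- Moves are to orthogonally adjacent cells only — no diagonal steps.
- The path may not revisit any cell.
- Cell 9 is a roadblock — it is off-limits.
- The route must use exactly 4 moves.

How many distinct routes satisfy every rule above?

Need simple routes of exactly 4 moves from 10 to 7 (Manhattan distance 2, so 1 moves are spent on a detour and 1 undoing it).
Enumerating: 10 6 2 3 7 | 10 11 12 8 7.
That gives 2 routes.

2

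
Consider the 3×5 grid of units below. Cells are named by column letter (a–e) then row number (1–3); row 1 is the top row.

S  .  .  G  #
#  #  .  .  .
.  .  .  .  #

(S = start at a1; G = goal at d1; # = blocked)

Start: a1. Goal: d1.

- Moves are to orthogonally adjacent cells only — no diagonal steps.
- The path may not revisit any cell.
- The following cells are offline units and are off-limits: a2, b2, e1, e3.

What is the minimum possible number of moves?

3

The Manhattan distance from a1 to d1 is |1−1| + |1−4| = 3, so at least 3 moves are needed.
A route of 3 moves achieves this: a1 → b1 → c1 → d1.
Since 3 matches the lower bound, it is optimal.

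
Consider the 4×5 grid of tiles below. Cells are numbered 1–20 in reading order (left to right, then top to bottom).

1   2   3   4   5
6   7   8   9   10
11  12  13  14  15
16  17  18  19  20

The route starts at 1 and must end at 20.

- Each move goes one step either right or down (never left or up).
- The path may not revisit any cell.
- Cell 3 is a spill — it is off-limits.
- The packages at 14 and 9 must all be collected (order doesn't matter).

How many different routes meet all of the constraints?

4

A right/down-only route from 1 to 20 makes exactly 3 down-moves and 4 right-moves in some order.
With no other constraints that would be C(7,3) = 35 routes.
A monotone route can only reach the required cells in the order 9, 14, so split there and multiply the segment counts (each segment already excludes blocked cells): 1→9: 2; 9→14: 1; 14→20: 2; product = 4.
That gives 4 routes.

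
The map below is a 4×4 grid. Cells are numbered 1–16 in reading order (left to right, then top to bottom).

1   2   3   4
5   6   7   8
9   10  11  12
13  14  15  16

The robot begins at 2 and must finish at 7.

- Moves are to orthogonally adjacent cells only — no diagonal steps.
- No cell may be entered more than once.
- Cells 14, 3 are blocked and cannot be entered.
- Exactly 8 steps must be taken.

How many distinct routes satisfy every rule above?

4

Need simple routes of exactly 8 moves from 2 to 7 (Manhattan distance 2, so 3 moves are spent on a detour and 3 undoing it).
Enumerating: 2 6 10 11 15 16 12 8 7 | 2 6 5 9 10 11 12 8 7 | 2 1 5 9 10 11 12 8 7 | 2 1 5 6 10 11 12 8 7.
That gives 4 routes.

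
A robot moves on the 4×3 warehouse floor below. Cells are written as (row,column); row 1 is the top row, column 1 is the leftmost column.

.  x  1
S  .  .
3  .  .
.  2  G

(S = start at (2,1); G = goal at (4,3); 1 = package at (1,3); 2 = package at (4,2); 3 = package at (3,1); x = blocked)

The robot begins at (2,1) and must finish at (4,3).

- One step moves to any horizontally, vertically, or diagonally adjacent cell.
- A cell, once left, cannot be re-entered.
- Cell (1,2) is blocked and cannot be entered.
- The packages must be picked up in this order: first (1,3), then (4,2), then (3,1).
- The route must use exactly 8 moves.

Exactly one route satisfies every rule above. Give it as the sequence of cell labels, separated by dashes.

The waypoints must appear in the order (1,3), (4,2), (3,1), with no cell reused.
Route from (2,1): right 1 to (2,2), up-right 1 to (1,3), down 2 to (3,3), down-left 1 to (4,2), up-left 1 to (3,1), right 1 to (3,2), down-right 1 to (4,3) — 8 moves in all.
Check: order respected (1 at step 2, 2 at step 5, 3 at step 6); 8 moves as required.

(2,1) - (2,2) - (1,3) - (2,3) - (3,3) - (4,2) - (3,1) - (3,2) - (4,3)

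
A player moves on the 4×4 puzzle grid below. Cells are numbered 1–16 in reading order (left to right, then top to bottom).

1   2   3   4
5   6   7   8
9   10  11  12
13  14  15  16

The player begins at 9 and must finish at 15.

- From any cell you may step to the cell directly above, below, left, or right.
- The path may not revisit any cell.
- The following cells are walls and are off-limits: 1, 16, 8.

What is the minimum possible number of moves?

3

The Manhattan distance from 9 to 15 is |3−4| + |1−3| = 3, so at least 3 moves are needed.
A route of 3 moves achieves this: 9 → 13 → 14 → 15.
Since 3 matches the lower bound, it is optimal.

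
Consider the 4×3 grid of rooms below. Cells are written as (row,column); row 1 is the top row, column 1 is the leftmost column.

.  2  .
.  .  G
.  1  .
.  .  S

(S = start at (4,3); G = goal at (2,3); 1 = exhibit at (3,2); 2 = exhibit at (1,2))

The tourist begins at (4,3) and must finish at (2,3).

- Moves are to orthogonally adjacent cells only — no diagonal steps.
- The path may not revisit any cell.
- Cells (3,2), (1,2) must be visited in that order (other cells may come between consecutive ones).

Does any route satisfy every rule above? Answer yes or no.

yes

One route that works: (4,3) → (3,3) → (3,2) → (2,2) → (1,2) → (1,3) → (2,3).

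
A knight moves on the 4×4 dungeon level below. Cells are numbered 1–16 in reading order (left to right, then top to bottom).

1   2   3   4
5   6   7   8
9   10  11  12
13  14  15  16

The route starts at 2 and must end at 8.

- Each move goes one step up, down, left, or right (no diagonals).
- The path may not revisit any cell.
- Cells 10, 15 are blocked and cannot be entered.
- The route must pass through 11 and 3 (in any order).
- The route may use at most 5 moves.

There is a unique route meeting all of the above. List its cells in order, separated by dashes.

The 5-move cap with required stops at 11, 3 leaves no slack for detours.
Route from 2: right 1 to 3, down 2 to 11, right 1 to 12, up 1 to 8 — 5 moves in all.
Check: all required cells visited; 5 ≤ 5 moves.

2 - 3 - 7 - 11 - 12 - 8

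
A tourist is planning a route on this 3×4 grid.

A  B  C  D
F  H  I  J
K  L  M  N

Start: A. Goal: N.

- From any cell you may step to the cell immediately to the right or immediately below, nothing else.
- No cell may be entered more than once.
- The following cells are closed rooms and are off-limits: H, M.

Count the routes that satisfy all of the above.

2

A right/down-only route from A to N makes exactly 2 down-moves and 3 right-moves in some order.
With no other constraints that would be C(5,2) = 10 routes.
Subtract routes through each blocked cell (inclusion–exclusion for overlaps): − through H: 6 − through M: 6 + through H&M: 4 → 2.
That gives 2 routes.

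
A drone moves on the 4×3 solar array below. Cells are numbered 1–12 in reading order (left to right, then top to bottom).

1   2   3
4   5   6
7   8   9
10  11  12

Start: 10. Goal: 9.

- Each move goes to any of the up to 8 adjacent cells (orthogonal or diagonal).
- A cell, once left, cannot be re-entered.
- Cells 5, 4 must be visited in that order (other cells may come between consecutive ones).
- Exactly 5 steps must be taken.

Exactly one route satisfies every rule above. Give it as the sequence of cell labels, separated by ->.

The waypoints must appear in the order 5, 4, with no cell reused.
Route from 10: up 1 to 7, up-right 1 to 5, left 1 to 4, down-right 1 to 8, right 1 to 9 — 5 moves in all.
Check: order respected (5 at step 2, 4 at step 3); 5 moves as required.

10 -> 7 -> 5 -> 4 -> 8 -> 9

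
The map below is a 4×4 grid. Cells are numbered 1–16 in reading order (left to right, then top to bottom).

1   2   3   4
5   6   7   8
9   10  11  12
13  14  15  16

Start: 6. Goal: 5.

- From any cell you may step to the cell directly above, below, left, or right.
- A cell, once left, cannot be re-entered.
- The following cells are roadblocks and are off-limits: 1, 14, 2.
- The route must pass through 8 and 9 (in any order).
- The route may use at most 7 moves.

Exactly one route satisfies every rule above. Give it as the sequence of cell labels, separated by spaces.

6 7 8 12 11 10 9 5

Any route must reach 8 and 9 and still end at 5 within 7 moves, so the order of the required stops is forced.
Route from 6: right 2 to 8, down 1 to 12, left 3 to 9, up 1 to 5 — 7 moves in all.
Check: all required cells visited; 7 ≤ 7 moves.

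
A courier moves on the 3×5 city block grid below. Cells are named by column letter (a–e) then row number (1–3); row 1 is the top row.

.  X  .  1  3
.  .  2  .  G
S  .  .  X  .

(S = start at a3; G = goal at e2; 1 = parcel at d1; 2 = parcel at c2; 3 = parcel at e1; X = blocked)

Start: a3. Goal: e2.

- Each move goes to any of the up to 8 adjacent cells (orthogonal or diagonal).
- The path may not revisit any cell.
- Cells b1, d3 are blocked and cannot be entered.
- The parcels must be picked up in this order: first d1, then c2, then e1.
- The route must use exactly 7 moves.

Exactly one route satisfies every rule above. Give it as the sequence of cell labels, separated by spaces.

The waypoints must appear in the order d1, c2, e1, with no cell reused.
Route from a3: 2× up-right (reaching c1), right to d1, down-left to c2, right to d2, up-right to e1, down to e2 — 7 moves in all.
Check: order respected (1 at step 3, 2 at step 4, 3 at step 6); 7 moves as required.

a3 b2 c1 d1 c2 d2 e1 e2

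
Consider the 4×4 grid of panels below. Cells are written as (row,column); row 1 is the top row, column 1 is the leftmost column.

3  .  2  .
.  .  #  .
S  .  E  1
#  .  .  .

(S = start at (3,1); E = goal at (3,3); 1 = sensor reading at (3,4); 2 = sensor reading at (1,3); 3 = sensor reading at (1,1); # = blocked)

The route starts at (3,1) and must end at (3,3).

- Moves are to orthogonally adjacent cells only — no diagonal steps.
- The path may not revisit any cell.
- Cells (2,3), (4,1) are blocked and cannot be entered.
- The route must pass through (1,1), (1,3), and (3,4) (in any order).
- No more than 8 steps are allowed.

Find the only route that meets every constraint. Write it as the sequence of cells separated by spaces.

Any route must reach (1,1), (1,3), and (3,4) and still end at (3,3) within 8 moves, so the order of the required stops is forced.
Route from (3,1): up 2 to (1,1), right 3 to (1,4), down 2 to (3,4), left 1 to (3,3) — 8 moves in all.
Check: all required cells visited; 8 ≤ 8 moves.

(3,1) (2,1) (1,1) (1,2) (1,3) (1,4) (2,4) (3,4) (3,3)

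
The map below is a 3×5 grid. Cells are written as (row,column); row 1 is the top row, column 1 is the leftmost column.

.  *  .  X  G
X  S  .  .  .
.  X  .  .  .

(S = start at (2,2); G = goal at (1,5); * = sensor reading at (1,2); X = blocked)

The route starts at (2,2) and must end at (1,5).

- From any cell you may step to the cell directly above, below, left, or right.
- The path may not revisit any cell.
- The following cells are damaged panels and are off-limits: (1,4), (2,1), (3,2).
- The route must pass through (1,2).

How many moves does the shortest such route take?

Any route passes through (1,2) somewhere between (2,2) and (1,5). Summing Manhattan distances along the two legs ((2,2) → (1,2) → (1,5)) gives a lower bound of 1 + 3 = 4 moves.
That bound ignores the blocked cells. Measuring each leg by the fewest moves that actually steer around them ((2,2)→(1,2): 1; (1,2)→(1,5): 5) raises the lower bound to 6.
A route of 6 moves exists: (2,2) → (1,2) → (1,3) → (2,3) → (2,4) → (2,5) → (1,5).
Since 6 matches that lower bound, it is optimal.

6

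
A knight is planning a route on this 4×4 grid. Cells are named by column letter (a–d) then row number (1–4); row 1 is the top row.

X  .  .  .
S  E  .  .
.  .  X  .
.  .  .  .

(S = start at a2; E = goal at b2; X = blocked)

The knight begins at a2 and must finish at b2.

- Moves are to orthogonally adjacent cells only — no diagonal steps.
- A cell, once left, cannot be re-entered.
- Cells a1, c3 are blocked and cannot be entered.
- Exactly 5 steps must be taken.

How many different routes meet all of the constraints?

Need simple routes of exactly 5 moves from a2 to b2 (Manhattan distance 1, so 2 moves are spent on a detour and 2 undoing it).
Enumerating: a2 a3 a4 b4 b3 b2.
That gives 1 route.

1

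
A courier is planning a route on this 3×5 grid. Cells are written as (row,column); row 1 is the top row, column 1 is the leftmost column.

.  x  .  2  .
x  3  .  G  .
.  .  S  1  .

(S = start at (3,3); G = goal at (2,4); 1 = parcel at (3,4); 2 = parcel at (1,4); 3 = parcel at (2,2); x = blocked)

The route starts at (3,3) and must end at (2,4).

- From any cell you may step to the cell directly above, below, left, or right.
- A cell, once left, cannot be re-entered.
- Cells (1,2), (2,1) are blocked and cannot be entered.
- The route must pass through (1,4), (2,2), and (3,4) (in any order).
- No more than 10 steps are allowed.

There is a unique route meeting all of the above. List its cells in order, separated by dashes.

(3,3) - (3,2) - (2,2) - (2,3) - (1,3) - (1,4) - (1,5) - (2,5) - (3,5) - (3,4) - (2,4)

Any route must reach (1,4), (2,2), and (3,4) and still end at (2,4) within 10 moves, so the order of the required stops is forced.
Route from (3,3): left to (3,2), up to (2,2), right to (2,3), up to (1,3), 2× right (reaching (1,5)), 2× down (reaching (3,5)), left to (3,4), up to (2,4) — 10 moves in all.
Check: all required cells visited; 10 ≤ 10 moves.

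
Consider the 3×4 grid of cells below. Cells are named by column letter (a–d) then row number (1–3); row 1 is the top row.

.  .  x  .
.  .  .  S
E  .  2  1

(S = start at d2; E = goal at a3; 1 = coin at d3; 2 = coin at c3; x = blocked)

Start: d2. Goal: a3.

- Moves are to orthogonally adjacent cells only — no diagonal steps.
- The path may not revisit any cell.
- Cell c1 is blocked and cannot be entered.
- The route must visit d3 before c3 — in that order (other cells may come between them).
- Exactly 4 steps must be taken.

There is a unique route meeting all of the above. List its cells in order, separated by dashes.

d2 - d3 - c3 - b3 - a3

The waypoints must appear in the order d3, c3, with no cell reused.
Route from d2: down to d3, 3× left (reaching a3) — 4 moves in all.
Check: order respected (1 at step 1, 2 at step 2); 4 moves as required.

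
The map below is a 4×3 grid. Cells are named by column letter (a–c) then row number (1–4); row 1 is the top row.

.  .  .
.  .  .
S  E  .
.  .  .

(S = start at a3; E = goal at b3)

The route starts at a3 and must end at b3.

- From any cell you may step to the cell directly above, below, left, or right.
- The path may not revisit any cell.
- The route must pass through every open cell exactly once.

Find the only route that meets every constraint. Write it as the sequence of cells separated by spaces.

Need to visit all 12 open cells exactly once, starting at a3 and ending at b3.
Route from a3: down to a4, 2× right (reaching c4), 3× up (reaching c1), 2× left (reaching a1), down to a2, right to b2, down to b3 — 11 moves in all.
Check: all 12 open cells covered.

a3 a4 b4 c4 c3 c2 c1 b1 a1 a2 b2 b3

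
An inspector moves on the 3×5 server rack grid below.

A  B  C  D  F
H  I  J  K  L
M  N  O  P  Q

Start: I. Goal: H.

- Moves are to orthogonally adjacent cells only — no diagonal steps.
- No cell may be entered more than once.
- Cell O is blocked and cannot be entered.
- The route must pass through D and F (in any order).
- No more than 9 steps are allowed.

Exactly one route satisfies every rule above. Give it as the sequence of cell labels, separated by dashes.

I - J - K - L - F - D - C - B - A - H

The budget equals the shortest possible length, so every move has to be on a shortest route through the required cells.
Route from I: 3× right (reaching L), up to F, 4× left (reaching A), down to H — 9 moves in all.
Check: all required cells visited; 9 ≤ 9 moves.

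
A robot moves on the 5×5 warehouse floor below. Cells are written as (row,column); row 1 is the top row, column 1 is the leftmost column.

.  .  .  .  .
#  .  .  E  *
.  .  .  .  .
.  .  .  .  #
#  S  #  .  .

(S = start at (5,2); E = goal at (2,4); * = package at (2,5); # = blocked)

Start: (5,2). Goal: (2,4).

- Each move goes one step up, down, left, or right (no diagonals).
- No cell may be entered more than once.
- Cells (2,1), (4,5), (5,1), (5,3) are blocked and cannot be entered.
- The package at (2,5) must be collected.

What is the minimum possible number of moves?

Any route passes through (2,5) somewhere between (5,2) and (2,4). Summing Manhattan distances along the two legs ((5,2) → (2,5) → (2,4)) gives a lower bound of 6 + 1 = 7 moves.
A route of 7 moves achieves this: (5,2) → (4,2) → (3,2) → (3,3) → (3,4) → (3,5) → (2,5) → (2,4).
Since 7 matches the lower bound, it is optimal.

7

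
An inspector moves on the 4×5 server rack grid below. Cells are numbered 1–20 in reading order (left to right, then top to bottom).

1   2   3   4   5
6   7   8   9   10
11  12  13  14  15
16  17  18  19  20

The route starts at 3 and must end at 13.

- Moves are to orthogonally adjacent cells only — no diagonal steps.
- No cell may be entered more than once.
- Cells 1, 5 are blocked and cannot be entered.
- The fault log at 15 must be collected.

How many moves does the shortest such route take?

Any route passes through 15 somewhere between 3 and 13. Summing Manhattan distances along the two legs (3 → 15 → 13) gives a lower bound of 4 + 2 = 6 moves.
A route of 6 moves achieves this: 3 → 8 → 9 → 10 → 15 → 14 → 13.
Since 6 matches the lower bound, it is optimal.

6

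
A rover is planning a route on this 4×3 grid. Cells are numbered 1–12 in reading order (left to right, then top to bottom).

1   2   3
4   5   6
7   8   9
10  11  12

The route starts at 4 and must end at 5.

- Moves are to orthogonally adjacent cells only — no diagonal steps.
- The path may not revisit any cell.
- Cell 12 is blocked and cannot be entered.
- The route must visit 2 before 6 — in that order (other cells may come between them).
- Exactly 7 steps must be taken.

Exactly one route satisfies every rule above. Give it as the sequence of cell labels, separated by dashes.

The waypoints must appear in the order 2, 6, with no cell reused.
Route from 4: up to 1, 2× right (reaching 3), 2× down (reaching 9), left to 8, up to 5 — 7 moves in all.
Check: order respected (2 at step 2, 6 at step 4); 7 moves as required.

4 - 1 - 2 - 3 - 6 - 9 - 8 - 5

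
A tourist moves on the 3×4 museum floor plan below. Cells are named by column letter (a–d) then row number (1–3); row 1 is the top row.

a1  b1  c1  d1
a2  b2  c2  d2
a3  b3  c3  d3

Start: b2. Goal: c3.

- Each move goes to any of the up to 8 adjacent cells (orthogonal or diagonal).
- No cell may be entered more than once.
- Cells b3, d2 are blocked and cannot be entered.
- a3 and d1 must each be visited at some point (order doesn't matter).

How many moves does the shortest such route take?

7

Any route passes through a3 and d1 in some order between b2 and c3. Summing Chebyshev distances along each leg and taking the cheapest ordering (b2 → a3 → d1 → c3) gives a lower bound of 1 + 3 + 2 = 6 moves.
The shortest route satisfying every rule uses 7 moves: b2 → a3 → a2 → b1 → c1 → d1 → c2 → c3.
The bound of 6 isn't tight here; checking systematically, no route of length 6 through 6 satisfies every constraint, so 7 is the minimum.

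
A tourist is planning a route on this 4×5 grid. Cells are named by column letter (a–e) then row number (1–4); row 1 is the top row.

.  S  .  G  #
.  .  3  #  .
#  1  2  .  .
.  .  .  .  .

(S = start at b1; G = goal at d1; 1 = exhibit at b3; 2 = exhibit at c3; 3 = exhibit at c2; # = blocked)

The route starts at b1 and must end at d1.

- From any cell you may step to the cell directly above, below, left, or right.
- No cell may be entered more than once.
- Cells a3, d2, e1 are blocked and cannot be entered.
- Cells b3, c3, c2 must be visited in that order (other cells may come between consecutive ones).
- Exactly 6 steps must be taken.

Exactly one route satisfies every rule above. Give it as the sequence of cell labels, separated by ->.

b1 -> b2 -> b3 -> c3 -> c2 -> c1 -> d1

The waypoints must appear in the order b3, c3, c2, with no cell reused.
Route from b1: 2× down (reaching b3), right to c3, 2× up (reaching c1), right to d1 — 6 moves in all.
Check: order respected (1 at step 2, 2 at step 3, 3 at step 4); 6 moves as required.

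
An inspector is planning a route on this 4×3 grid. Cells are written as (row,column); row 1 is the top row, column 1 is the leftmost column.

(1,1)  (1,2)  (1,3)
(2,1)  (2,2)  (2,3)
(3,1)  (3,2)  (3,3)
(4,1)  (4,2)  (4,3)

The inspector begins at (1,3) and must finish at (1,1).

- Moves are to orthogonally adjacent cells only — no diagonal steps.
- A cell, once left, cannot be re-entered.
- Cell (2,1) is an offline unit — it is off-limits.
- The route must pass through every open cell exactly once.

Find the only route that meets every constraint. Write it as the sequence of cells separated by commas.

(1,3), (2,3), (3,3), (4,3), (4,2), (4,1), (3,1), (3,2), (2,2), (1,2), (1,1)

Need to visit all 11 open cells exactly once, starting at (1,3) and ending at (1,1).
Cell (4,1) has only two open neighbours ((3,1) and (4,2)), so the path must pass straight through it: one of those is the cell it's entered from and the other is where it exits.
Route from (1,3): down 3 to (4,3), left 2 to (4,1), up 1 to (3,1), right 1 to (3,2), up 2 to (1,2), left 1 to (1,1) — 10 moves in all.
Check: all 11 open cells covered.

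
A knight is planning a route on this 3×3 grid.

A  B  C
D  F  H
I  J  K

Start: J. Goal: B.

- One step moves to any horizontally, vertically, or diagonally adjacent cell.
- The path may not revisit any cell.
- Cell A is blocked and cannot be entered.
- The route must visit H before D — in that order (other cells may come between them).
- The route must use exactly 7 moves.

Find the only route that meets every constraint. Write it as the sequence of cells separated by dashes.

The waypoints must appear in the order H, D, with no cell reused.
Route from J: right 1 to K, up 2 to C, down-left 2 to I, up 1 to D, up-right 1 to B — 7 moves in all.
Check: order respected (H at step 2, D at step 6); 7 moves as required.

J - K - H - C - F - I - D - B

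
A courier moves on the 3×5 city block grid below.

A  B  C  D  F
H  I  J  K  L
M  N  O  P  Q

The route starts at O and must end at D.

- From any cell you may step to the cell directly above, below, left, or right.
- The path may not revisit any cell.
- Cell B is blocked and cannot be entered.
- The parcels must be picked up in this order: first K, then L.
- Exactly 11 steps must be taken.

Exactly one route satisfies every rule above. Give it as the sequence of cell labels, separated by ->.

The waypoints must appear in the order K, L, with no cell reused.
Route from O: left 2 to M, up 1 to H, right 3 to K, down 1 to P, right 1 to Q, up 2 to F, left 1 to D — 11 moves in all.
Check: order respected (K at step 6, L at step 9); 11 moves as required.

O -> N -> M -> H -> I -> J -> K -> P -> Q -> L -> F -> D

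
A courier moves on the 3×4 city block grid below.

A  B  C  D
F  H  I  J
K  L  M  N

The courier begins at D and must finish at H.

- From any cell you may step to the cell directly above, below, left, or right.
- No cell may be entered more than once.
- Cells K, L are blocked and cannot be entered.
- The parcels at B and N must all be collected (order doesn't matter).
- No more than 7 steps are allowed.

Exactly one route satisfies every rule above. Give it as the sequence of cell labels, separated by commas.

The budget equals the shortest possible length, so every move has to be on a shortest route through the required cells.
Route from D: 2× down (reaching N), left to M, 2× up (reaching C), left to B, down to H — 7 moves in all.
Check: all required cells visited; 7 ≤ 7 moves.

D, J, N, M, I, C, B, H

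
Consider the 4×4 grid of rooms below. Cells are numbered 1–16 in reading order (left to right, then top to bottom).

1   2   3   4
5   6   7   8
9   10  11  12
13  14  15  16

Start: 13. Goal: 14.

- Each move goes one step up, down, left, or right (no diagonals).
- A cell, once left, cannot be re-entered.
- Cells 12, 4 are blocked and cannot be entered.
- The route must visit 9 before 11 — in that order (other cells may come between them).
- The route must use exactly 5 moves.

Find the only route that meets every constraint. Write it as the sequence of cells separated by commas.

13, 9, 10, 11, 15, 14

The waypoints must appear in the order 9, 11, with no cell reused.
Route from 13: up to 9, 2× right (reaching 11), down to 15, left to 14 — 5 moves in all.
Check: order respected (9 at step 1, 11 at step 3); 5 moves as required.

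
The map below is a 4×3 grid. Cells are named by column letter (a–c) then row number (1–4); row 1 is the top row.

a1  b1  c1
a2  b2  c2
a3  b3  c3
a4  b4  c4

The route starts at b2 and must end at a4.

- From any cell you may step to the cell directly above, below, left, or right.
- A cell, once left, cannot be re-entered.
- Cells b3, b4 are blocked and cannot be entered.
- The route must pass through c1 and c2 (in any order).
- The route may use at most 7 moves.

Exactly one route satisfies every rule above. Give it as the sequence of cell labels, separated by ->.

The budget equals the shortest possible length, so every move has to be on a shortest route through the required cells.
Route from b2: right to c2, up to c1, 2× left (reaching a1), 3× down (reaching a4) — 7 moves in all.
Check: all required cells visited; 7 ≤ 7 moves.

b2 -> c2 -> c1 -> b1 -> a1 -> a2 -> a3 -> a4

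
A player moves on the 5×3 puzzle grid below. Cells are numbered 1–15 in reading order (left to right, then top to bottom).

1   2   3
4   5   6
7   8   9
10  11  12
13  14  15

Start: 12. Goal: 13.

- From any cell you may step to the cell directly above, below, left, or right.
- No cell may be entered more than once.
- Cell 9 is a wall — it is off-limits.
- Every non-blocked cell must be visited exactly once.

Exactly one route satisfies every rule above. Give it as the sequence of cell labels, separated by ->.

Need to visit all 14 open cells exactly once, starting at 12 and ending at 13.
Cell 1 has only two open neighbours (4 and 2), so the path must pass straight through it: one of those is the cell it's entered from and the other is where it exits.
Route from 12: down 1 to 15, left 1 to 14, up 3 to 5, right 1 to 6, up 1 to 3, left 2 to 1, down 4 to 13 — 13 moves in all.
Check: all 14 open cells covered.

12 -> 15 -> 14 -> 11 -> 8 -> 5 -> 6 -> 3 -> 2 -> 1 -> 4 -> 7 -> 10 -> 13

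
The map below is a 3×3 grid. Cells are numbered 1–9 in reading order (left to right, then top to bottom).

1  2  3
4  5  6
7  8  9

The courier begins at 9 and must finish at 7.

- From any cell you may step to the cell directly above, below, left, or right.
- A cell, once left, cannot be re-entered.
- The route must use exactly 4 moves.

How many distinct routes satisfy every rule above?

Need simple routes of exactly 4 moves from 9 to 7 (Manhattan distance 2, so 1 moves are spent on a detour and 1 undoing it).
Enumerating: 9 6 5 8 7 | 9 6 5 4 7 | 9 8 5 4 7.
That gives 3 routes.

3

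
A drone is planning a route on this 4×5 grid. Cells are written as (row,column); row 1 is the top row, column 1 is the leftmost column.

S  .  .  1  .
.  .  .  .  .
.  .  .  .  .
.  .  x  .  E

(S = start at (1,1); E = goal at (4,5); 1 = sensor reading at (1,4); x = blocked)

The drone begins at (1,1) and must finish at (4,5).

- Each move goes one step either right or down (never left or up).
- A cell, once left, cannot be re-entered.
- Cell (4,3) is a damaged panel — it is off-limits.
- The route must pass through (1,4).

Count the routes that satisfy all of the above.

4

A right/down-only route from (1,1) to (4,5) makes exactly 3 down-moves and 4 right-moves in some order.
With no other constraints that would be C(7,3) = 35 routes.
Split at (1,4) and multiply the segment counts (each segment already excludes blocked cells): (1,1)→(1,4): 1; (1,4)→(4,5): 4; product = 4.
That gives 4 routes.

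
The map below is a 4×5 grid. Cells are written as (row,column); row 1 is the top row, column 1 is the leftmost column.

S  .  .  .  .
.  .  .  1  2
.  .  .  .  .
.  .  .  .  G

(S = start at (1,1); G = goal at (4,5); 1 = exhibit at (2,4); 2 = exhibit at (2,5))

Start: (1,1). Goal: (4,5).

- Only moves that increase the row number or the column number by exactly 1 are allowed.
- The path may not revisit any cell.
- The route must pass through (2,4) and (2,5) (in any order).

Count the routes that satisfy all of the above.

4

A right/down-only route from (1,1) to (4,5) makes exactly 3 down-moves and 4 right-moves in some order.
With no other constraints that would be C(7,3) = 35 routes.
A monotone route can only reach the required cells in the order (2,4), (2,5), so split there and multiply the segment counts: (1,1)→(2,4): 4; (2,4)→(2,5): 1; (2,5)→(4,5): 1; product = 4.
That gives 4 routes.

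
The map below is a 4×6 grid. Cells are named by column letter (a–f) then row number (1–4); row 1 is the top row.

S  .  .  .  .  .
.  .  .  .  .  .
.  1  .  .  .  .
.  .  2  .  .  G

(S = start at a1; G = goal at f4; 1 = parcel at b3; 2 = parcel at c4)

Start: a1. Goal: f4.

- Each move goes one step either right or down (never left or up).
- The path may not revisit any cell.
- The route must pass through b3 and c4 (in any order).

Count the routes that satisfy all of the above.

6

A right/down-only route from a1 to f4 makes exactly 3 down-moves and 5 right-moves in some order.
With no other constraints that would be C(8,3) = 56 routes.
A monotone route can only reach the required cells in the order b3, c4, so split there and multiply the segment counts: a1→b3: 3; b3→c4: 2; c4→f4: 1; product = 6.
That gives 6 routes.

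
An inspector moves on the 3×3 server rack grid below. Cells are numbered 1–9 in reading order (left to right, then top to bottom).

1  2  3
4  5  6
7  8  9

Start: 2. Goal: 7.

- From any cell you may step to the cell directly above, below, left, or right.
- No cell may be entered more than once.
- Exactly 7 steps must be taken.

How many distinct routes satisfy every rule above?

Need simple routes of exactly 7 moves from 2 to 7 (Manhattan distance 3, so 2 moves are spent on a detour and 2 undoing it).
Enumerating: 2 1 4 5 6 9 8 7 | 2 3 6 9 8 5 4 7.
That gives 2 routes.

2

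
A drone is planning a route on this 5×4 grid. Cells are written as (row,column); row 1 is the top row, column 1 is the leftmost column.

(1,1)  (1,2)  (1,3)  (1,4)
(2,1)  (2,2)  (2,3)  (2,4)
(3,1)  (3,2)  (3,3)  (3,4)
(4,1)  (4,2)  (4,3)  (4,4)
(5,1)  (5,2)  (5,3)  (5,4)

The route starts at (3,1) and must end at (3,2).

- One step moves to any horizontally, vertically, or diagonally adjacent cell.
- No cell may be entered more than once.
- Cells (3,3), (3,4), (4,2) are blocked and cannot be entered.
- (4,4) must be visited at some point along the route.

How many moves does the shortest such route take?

Any route passes through (4,4) somewhere between (3,1) and (3,2). Summing Chebyshev distances along the two legs ((3,1) → (4,4) → (3,2)) gives a lower bound of 3 + 2 = 5 moves.
The shortest route satisfying every rule uses 6 moves: (3,1) → (4,1) → (5,2) → (5,3) → (4,4) → (4,3) → (3,2).
The bound of 5 isn't tight here; checking systematically, no route of length 5 through 5 satisfies every constraint, so 6 is the minimum.

6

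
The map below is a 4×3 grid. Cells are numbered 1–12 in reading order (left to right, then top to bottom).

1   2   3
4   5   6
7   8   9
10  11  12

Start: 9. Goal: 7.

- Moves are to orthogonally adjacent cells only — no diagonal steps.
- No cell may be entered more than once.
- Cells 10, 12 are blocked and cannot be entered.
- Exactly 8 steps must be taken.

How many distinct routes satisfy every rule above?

2

Need simple routes of exactly 8 moves from 9 to 7 (Manhattan distance 2, so 3 moves are spent on a detour and 3 undoing it).
Enumerating: 9 6 3 2 1 4 5 8 7 | 9 8 5 6 3 2 1 4 7.
That gives 2 routes.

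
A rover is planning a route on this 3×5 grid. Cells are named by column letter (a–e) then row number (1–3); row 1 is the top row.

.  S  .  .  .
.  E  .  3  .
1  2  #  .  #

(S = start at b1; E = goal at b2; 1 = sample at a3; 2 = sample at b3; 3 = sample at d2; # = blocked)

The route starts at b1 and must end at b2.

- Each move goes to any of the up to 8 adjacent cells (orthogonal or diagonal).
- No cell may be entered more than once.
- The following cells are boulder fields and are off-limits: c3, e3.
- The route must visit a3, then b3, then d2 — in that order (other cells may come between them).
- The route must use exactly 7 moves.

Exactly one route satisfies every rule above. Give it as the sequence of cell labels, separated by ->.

b1 -> a2 -> a3 -> b3 -> c2 -> d2 -> c1 -> b2

The waypoints must appear in the order a3, b3, d2, with no cell reused.
Route from b1: down-left 1 to a2, down 1 to a3, right 1 to b3, up-right 1 to c2, right 1 to d2, up-left 1 to c1, down-left 1 to b2 — 7 moves in all.
Check: order respected (1 at step 2, 2 at step 3, 3 at step 5); 7 moves as required.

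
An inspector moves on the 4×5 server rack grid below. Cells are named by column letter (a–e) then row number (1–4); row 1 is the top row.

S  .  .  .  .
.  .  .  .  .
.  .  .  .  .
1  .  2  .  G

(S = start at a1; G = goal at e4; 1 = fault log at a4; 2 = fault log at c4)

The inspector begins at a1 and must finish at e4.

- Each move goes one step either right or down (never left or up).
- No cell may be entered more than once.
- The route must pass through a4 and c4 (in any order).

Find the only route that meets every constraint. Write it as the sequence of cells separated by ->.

Moves only go right or down, so the column and row indices never decrease.
Route from a1: down 3 to a4, right 4 to e4 — 7 moves in all.
Check: all required cells visited.

a1 -> a2 -> a3 -> a4 -> b4 -> c4 -> d4 -> e4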